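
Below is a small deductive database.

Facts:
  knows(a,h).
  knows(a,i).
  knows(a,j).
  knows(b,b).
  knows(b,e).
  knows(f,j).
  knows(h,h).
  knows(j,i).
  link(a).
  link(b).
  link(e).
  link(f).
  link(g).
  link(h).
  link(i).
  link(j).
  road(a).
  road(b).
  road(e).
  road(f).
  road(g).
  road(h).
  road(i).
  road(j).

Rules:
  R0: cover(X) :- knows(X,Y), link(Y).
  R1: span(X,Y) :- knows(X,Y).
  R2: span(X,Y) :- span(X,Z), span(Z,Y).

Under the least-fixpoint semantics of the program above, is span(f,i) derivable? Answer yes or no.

round 1: derive span(a,h) via R1 from knows(a,h)
round 1: derive span(a,i) via R1 from knows(a,i)
round 1: derive span(a,j) via R1 from knows(a,j)
round 1: derive span(b,b) via R1 from knows(b,b)
round 1: derive span(b,e) via R1 from knows(b,e)
round 1: derive span(f,j) via R1 from knows(f,j)
round 1: derive span(h,h) via R1 from knows(h,h)
round 1: derive span(j,i) via R1 from knows(j,i)
round 2: derive span(f,i) via R2 from span(f,j), span(j,i)

yes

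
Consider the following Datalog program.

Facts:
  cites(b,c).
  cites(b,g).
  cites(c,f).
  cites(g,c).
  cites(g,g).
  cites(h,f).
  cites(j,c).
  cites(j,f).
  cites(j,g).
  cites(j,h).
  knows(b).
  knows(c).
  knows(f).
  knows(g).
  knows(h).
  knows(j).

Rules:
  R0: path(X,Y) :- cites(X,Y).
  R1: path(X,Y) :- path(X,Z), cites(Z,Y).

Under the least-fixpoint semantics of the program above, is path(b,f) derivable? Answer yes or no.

yes

round 1: derive path(b,c) via R0 from cites(b,c)
round 1: derive path(b,g) via R0 from cites(b,g)
round 1: derive path(c,f) via R0 from cites(c,f)
round 1: derive path(g,c) via R0 from cites(g,c)
round 1: derive path(g,g) via R0 from cites(g,g)
round 1: derive path(h,f) via R0 from cites(h,f)
round 1: derive path(j,c) via R0 from cites(j,c)
round 1: derive path(j,f) via R0 from cites(j,f)
round 1: derive path(j,g) via R0 from cites(j,g)
round 1: derive path(j,h) via R0 from cites(j,h)
round 2: derive path(b,f) via R1 from path(b,c), cites(c,f)
round 2: derive path(g,f) via R1 from path(g,c), cites(c,f)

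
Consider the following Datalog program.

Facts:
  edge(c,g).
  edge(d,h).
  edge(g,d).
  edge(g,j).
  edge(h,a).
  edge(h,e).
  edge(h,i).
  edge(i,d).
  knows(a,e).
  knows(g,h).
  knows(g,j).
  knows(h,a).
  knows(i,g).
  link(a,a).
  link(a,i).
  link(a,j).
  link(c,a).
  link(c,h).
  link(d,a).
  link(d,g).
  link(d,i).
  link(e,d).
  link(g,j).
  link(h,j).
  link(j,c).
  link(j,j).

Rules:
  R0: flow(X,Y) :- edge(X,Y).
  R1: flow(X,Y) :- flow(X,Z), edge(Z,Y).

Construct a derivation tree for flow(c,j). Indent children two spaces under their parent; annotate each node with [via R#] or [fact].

round 1: derive flow(c,g) via R0 from edge(c,g)
round 1: derive flow(d,h) via R0 from edge(d,h)
round 1: derive flow(g,d) via R0 from edge(g,d)
round 1: derive flow(g,j) via R0 from edge(g,j)
round 1: derive flow(h,a) via R0 from edge(h,a)
round 1: derive flow(h,e) via R0 from edge(h,e)
round 1: derive flow(h,i) via R0 from edge(h,i)
round 1: derive flow(i,d) via R0 from edge(i,d)
round 2: derive flow(c,d) via R1 from flow(c,g), edge(g,d)
round 2: derive flow(c,j) via R1 from flow(c,g), edge(g,j)
round 2: derive flow(d,a) via R1 from flow(d,h), edge(h,a)
round 2: derive flow(d,e) via R1 from flow(d,h), edge(h,e)
round 2: derive flow(d,i) via R1 from flow(d,h), edge(h,i)
round 2: derive flow(g,h) via R1 from flow(g,d), edge(d,h)
round 2: derive flow(h,d) via R1 from flow(h,i), edge(i,d)
round 2: derive flow(i,h) via R1 from flow(i,d), edge(d,h)
round 3: derive flow(c,h) via R1 from flow(c,d), edge(d,h)
round 3: derive flow(d,d) via R1 from flow(d,i), edge(i,d)
round 3: derive flow(g,a) via R1 from flow(g,h), edge(h,a)
round 3: derive flow(g,e) via R1 from flow(g,h), edge(h,e)
round 3: derive flow(g,i) via R1 from flow(g,h), edge(h,i)
round 3: derive flow(h,h) via R1 from flow(h,d), edge(d,h)
round 3: derive flow(i,a) via R1 from flow(i,h), edge(h,a)
round 3: derive flow(i,e) via R1 from flow(i,h), edge(h,e)
round 3: derive flow(i,i) via R1 from flow(i,h), edge(h,i)
round 4: derive flow(c,a) via R1 from flow(c,h), edge(h,a)
round 4: derive flow(c,e) via R1 from flow(c,h), edge(h,e)
round 4: derive flow(c,i) via R1 from flow(c,h), edge(h,i)

flow(c,j)  [via R1]
  flow(c,g)  [via R0]
    edge(c,g)  [fact]
  edge(g,j)  [fact]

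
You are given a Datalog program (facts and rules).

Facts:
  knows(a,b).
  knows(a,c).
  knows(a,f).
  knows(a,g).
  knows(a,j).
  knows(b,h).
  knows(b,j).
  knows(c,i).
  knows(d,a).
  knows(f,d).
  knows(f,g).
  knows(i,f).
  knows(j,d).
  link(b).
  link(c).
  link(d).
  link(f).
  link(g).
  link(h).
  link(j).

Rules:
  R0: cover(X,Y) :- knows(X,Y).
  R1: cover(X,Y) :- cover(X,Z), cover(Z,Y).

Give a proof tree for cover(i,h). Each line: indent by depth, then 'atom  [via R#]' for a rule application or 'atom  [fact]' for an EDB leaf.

round 1: derive cover(a,b) via R0 from knows(a,b)
round 1: derive cover(a,c) via R0 from knows(a,c)
round 1: derive cover(a,f) via R0 from knows(a,f)
round 1: derive cover(a,g) via R0 from knows(a,g)
round 1: derive cover(a,j) via R0 from knows(a,j)
round 1: derive cover(b,h) via R0 from knows(b,h)
round 1: derive cover(b,j) via R0 from knows(b,j)
round 1: derive cover(c,i) via R0 from knows(c,i)
round 1: derive cover(d,a) via R0 from knows(d,a)
round 1: derive cover(f,d) via R0 from knows(f,d)
round 1: derive cover(f,g) via R0 from knows(f,g)
round 1: derive cover(i,f) via R0 from knows(i,f)
round 1: derive cover(j,d) via R0 from knows(j,d)
round 2: derive cover(a,d) via R1 from cover(a,f), cover(f,d)
round 2: derive cover(a,h) via R1 from cover(a,b), cover(b,h)
round 2: derive cover(a,i) via R1 from cover(a,c), cover(c,i)
round 2: derive cover(b,d) via R1 from cover(b,j), cover(j,d)
round 2: derive cover(c,f) via R1 from cover(c,i), cover(i,f)
round 2: derive cover(d,b) via R1 from cover(d,a), cover(a,b)
round 2: derive cover(d,c) via R1 from cover(d,a), cover(a,c)
round 2: derive cover(d,f) via R1 from cover(d,a), cover(a,f)
round 2: derive cover(d,g) via R1 from cover(d,a), cover(a,g)
round 2: derive cover(d,j) via R1 from cover(d,a), cover(a,j)
round 2: derive cover(f,a) via R1 from cover(f,d), cover(d,a)
round 2: derive cover(i,d) via R1 from cover(i,f), cover(f,d)
round 2: derive cover(i,g) via R1 from cover(i,f), cover(f,g)
round 2: derive cover(j,a) via R1 from cover(j,d), cover(d,a)
round 3: derive cover(a,a) via R1 from cover(a,d), cover(d,a)
round 3: derive cover(b,a) via R1 from cover(b,d), cover(d,a)
round 3: derive cover(b,b) via R1 from cover(b,d), cover(d,b)
round 3: derive cover(b,c) via R1 from cover(b,d), cover(d,c)
round 3: derive cover(b,f) via R1 from cover(b,d), cover(d,f)
round 3: derive cover(b,g) via R1 from cover(b,d), cover(d,g)
round 3: derive cover(c,a) via R1 from cover(c,f), cover(f,a)
round 3: derive cover(c,d) via R1 from cover(c,f), cover(f,d)
round 3: derive cover(c,g) via R1 from cover(c,f), cover(f,g)
round 3: derive cover(d,d) via R1 from cover(d,a), cover(a,d)
round 3: derive cover(d,h) via R1 from cover(d,a), cover(a,h)
round 3: derive cover(d,i) via R1 from cover(d,a), cover(a,i)
round 3: derive cover(f,b) via R1 from cover(f,a), cover(a,b)
round 3: derive cover(f,c) via R1 from cover(f,a), cover(a,c)
round 3: derive cover(f,f) via R1 from cover(f,a), cover(a,f)
round 3: derive cover(f,h) via R1 from cover(f,a), cover(a,h)
round 3: derive cover(f,i) via R1 from cover(f,a), cover(a,i)
round 3: derive cover(f,j) via R1 from cover(f,a), cover(a,j)
round 3: derive cover(i,a) via R1 from cover(i,d), cover(d,a)
round 3: derive cover(i,b) via R1 from cover(i,d), cover(d,b)
round 3: derive cover(i,c) via R1 from cover(i,d), cover(d,c)
round 3: derive cover(i,j) via R1 from cover(i,d), cover(d,j)
round 3: derive cover(j,b) via R1 from cover(j,a), cover(a,b)
round 3: derive cover(j,c) via R1 from cover(j,a), cover(a,c)
round 3: derive cover(j,f) via R1 from cover(j,a), cover(a,f)
round 3: derive cover(j,g) via R1 from cover(j,a), cover(a,g)
round 3: derive cover(j,h) via R1 from cover(j,a), cover(a,h)
round 3: derive cover(j,i) via R1 from cover(j,a), cover(a,i)
round 3: derive cover(j,j) via R1 from cover(j,a), cover(a,j)
round 4: derive cover(b,i) via R1 from cover(b,a), cover(a,i)
round 4: derive cover(c,b) via R1 from cover(c,a), cover(a,b)
round 4: derive cover(c,c) via R1 from cover(c,a), cover(a,c)
round 4: derive cover(c,h) via R1 from cover(c,a), cover(a,h)
round 4: derive cover(c,j) via R1 from cover(c,a), cover(a,j)
round 4: derive cover(i,h) via R1 from cover(i,a), cover(a,h)
round 4: derive cover(i,i) via R1 from cover(i,a), cover(a,i)

cover(i,h)  [via R1]
  cover(i,a)  [via R1]
    cover(i,d)  [via R1]
      cover(i,f)  [via R0]
        knows(i,f)  [fact]
      cover(f,d)  [via R0]
        knows(f,d)  [fact]
    cover(d,a)  [via R0]
      knows(d,a)  [fact]
  cover(a,h)  [via R1]
    cover(a,b)  [via R0]
      knows(a,b)  [fact]
    cover(b,h)  [via R0]
      knows(b,h)  [fact]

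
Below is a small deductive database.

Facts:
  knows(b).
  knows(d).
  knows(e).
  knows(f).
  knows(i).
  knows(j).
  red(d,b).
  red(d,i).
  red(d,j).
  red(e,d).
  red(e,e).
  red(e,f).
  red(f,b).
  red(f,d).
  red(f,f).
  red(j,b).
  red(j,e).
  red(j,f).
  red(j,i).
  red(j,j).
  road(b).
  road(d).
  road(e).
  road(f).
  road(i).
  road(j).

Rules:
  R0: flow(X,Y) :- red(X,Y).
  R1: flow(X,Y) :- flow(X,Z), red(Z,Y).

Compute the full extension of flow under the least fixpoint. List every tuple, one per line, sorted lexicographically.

flow(d,b)
flow(d,d)
flow(d,e)
flow(d,f)
flow(d,i)
flow(d,j)
flow(e,b)
flow(e,d)
flow(e,e)
flow(e,f)
flow(e,i)
flow(e,j)
flow(f,b)
flow(f,d)
flow(f,e)
flow(f,f)
flow(f,i)
flow(f,j)
flow(j,b)
flow(j,d)
flow(j,e)
flow(j,f)
flow(j,i)
flow(j,j)

round 1: derive flow(d,b) via R0 from red(d,b)
round 1: derive flow(d,i) via R0 from red(d,i)
round 1: derive flow(d,j) via R0 from red(d,j)
round 1: derive flow(e,d) via R0 from red(e,d)
round 1: derive flow(e,e) via R0 from red(e,e)
round 1: derive flow(e,f) via R0 from red(e,f)
round 1: derive flow(f,b) via R0 from red(f,b)
round 1: derive flow(f,d) via R0 from red(f,d)
round 1: derive flow(f,f) via R0 from red(f,f)
round 1: derive flow(j,b) via R0 from red(j,b)
round 1: derive flow(j,e) via R0 from red(j,e)
round 1: derive flow(j,f) via R0 from red(j,f)
round 1: derive flow(j,i) via R0 from red(j,i)
round 1: derive flow(j,j) via R0 from red(j,j)
round 2: derive flow(d,e) via R1 from flow(d,j), red(j,e)
round 2: derive flow(d,f) via R1 from flow(d,j), red(j,f)
round 2: derive flow(e,b) via R1 from flow(e,d), red(d,b)
round 2: derive flow(e,i) via R1 from flow(e,d), red(d,i)
round 2: derive flow(e,j) via R1 from flow(e,d), red(d,j)
round 2: derive flow(f,i) via R1 from flow(f,d), red(d,i)
round 2: derive flow(f,j) via R1 from flow(f,d), red(d,j)
round 2: derive flow(j,d) via R1 from flow(j,e), red(e,d)
round 3: derive flow(d,d) via R1 from flow(d,e), red(e,d)
round 3: derive flow(f,e) via R1 from flow(f,j), red(j,e)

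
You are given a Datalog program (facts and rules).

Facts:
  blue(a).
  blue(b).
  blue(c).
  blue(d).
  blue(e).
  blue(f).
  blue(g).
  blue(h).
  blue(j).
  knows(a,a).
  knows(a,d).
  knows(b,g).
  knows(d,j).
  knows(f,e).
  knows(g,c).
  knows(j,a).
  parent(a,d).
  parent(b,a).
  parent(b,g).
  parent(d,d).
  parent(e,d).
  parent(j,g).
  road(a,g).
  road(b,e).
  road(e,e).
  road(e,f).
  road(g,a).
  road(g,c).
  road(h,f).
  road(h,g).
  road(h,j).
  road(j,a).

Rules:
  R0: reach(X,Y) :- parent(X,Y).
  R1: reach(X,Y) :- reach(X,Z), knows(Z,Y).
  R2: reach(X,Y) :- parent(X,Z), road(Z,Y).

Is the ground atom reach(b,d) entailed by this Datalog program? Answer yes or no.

round 1: derive reach(a,d) via R0 from parent(a,d)
round 1: derive reach(b,a) via R0 from parent(b,a)
round 1: derive reach(b,g) via R0 from parent(b,g)
round 1: derive reach(d,d) via R0 from parent(d,d)
round 1: derive reach(e,d) via R0 from parent(e,d)
round 1: derive reach(j,g) via R0 from parent(j,g)
round 1: derive reach(b,c) via R2 from parent(b,g), road(g,c)
round 1: derive reach(j,a) via R2 from parent(j,g), road(g,a)
round 1: derive reach(j,c) via R2 from parent(j,g), road(g,c)
round 2: derive reach(a,j) via R1 from reach(a,d), knows(d,j)
round 2: derive reach(b,d) via R1 from reach(b,a), knows(a,d)
round 2: derive reach(d,j) via R1 from reach(d,d), knows(d,j)
round 2: derive reach(e,j) via R1 from reach(e,d), knows(d,j)
round 2: derive reach(j,d) via R1 from reach(j,a), knows(a,d)
round 3: derive reach(a,a) via R1 from reach(a,j), knows(j,a)
round 3: derive reach(b,j) via R1 from reach(b,d), knows(d,j)
round 3: derive reach(d,a) via R1 from reach(d,j), knows(j,a)
round 3: derive reach(e,a) via R1 from reach(e,j), knows(j,a)
round 3: derive reach(j,j) via R1 from reach(j,d), knows(d,j)

yes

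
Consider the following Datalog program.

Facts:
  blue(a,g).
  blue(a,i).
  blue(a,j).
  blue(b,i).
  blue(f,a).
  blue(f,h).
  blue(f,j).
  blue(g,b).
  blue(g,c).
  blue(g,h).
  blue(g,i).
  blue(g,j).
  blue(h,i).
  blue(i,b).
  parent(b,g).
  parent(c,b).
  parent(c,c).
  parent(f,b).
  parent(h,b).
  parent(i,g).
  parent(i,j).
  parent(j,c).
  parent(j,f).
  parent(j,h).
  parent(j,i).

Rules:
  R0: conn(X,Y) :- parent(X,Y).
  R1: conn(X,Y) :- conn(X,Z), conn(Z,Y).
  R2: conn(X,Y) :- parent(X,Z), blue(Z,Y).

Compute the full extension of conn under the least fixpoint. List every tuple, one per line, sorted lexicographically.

conn(b,a)
conn(b,b)
conn(b,c)
conn(b,f)
conn(b,g)
conn(b,h)
conn(b,i)
conn(b,j)
conn(c,a)
conn(c,b)
conn(c,c)
conn(c,f)
conn(c,g)
conn(c,h)
conn(c,i)
conn(c,j)
conn(f,a)
conn(f,b)
conn(f,c)
conn(f,f)
conn(f,g)
conn(f,h)
conn(f,i)
conn(f,j)
conn(h,a)
conn(h,b)
conn(h,c)
conn(h,f)
conn(h,g)
conn(h,h)
conn(h,i)
conn(h,j)
conn(i,a)
conn(i,b)
conn(i,c)
conn(i,f)
conn(i,g)
conn(i,h)
conn(i,i)
conn(i,j)
conn(j,a)
conn(j,b)
conn(j,c)
conn(j,f)
conn(j,g)
conn(j,h)
conn(j,i)
conn(j,j)

round 1: derive conn(b,g) via R0 from parent(b,g)
round 1: derive conn(c,b) via R0 from parent(c,b)
round 1: derive conn(c,c) via R0 from parent(c,c)
round 1: derive conn(f,b) via R0 from parent(f,b)
round 1: derive conn(h,b) via R0 from parent(h,b)
round 1: derive conn(i,g) via R0 from parent(i,g)
round 1: derive conn(i,j) via R0 from parent(i,j)
round 1: derive conn(j,c) via R0 from parent(j,c)
round 1: derive conn(j,f) via R0 from parent(j,f)
round 1: derive conn(j,h) via R0 from parent(j,h)
round 1: derive conn(j,i) via R0 from parent(j,i)
round 1: derive conn(b,b) via R2 from parent(b,g), blue(g,b)
round 1: derive conn(b,c) via R2 from parent(b,g), blue(g,c)
round 1: derive conn(b,h) via R2 from parent(b,g), blue(g,h)
round 1: derive conn(b,i) via R2 from parent(b,g), blue(g,i)
round 1: derive conn(b,j) via R2 from parent(b,g), blue(g,j)
round 1: derive conn(c,i) via R2 from parent(c,b), blue(b,i)
round 1: derive conn(f,i) via R2 from parent(f,b), blue(b,i)
round 1: derive conn(h,i) via R2 from parent(h,b), blue(b,i)
round 1: derive conn(i,b) via R2 from parent(i,g), blue(g,b)
round 1: derive conn(i,c) via R2 from parent(i,g), blue(g,c)
round 1: derive conn(i,h) via R2 from parent(i,g), blue(g,h)
round 1: derive conn(i,i) via R2 from parent(i,g), blue(g,i)
round 1: derive conn(j,a) via R2 from parent(j,f), blue(f,a)
round 1: derive conn(j,b) via R2 from parent(j,i), blue(i,b)
round 1: derive conn(j,j) via R2 from parent(j,f), blue(f,j)
round 2: derive conn(b,a) via R1 from conn(b,j), conn(j,a)
round 2: derive conn(b,f) via R1 from conn(b,j), conn(j,f)
round 2: derive conn(c,g) via R1 from conn(c,b), conn(b,g)
round 2: derive conn(c,h) via R1 from conn(c,b), conn(b,h)
round 2: derive conn(c,j) via R1 from conn(c,b), conn(b,j)
round 2: derive conn(f,c) via R1 from conn(f,b), conn(b,c)
round 2: derive conn(f,g) via R1 from conn(f,b), conn(b,g)
round 2: derive conn(f,h) via R1 from conn(f,b), conn(b,h)
round 2: derive conn(f,j) via R1 from conn(f,b), conn(b,j)
round 2: derive conn(h,c) via R1 from conn(h,b), conn(b,c)
round 2: derive conn(h,g) via R1 from conn(h,b), conn(b,g)
round 2: derive conn(h,h) via R1 from conn(h,b), conn(b,h)
round 2: derive conn(h,j) via R1 from conn(h,b), conn(b,j)
round 2: derive conn(i,a) via R1 from conn(i,j), conn(j,a)
round 2: derive conn(i,f) via R1 from conn(i,j), conn(j,f)
round 2: derive conn(j,g) via R1 from conn(j,b), conn(b,g)
round 3: derive conn(c,a) via R1 from conn(c,b), conn(b,a)
round 3: derive conn(c,f) via R1 from conn(c,b), conn(b,f)
round 3: derive conn(f,a) via R1 from conn(f,b), conn(b,a)
round 3: derive conn(f,f) via R1 from conn(f,b), conn(b,f)
round 3: derive conn(h,a) via R1 from conn(h,b), conn(b,a)
round 3: derive conn(h,f) via R1 from conn(h,b), conn(b,f)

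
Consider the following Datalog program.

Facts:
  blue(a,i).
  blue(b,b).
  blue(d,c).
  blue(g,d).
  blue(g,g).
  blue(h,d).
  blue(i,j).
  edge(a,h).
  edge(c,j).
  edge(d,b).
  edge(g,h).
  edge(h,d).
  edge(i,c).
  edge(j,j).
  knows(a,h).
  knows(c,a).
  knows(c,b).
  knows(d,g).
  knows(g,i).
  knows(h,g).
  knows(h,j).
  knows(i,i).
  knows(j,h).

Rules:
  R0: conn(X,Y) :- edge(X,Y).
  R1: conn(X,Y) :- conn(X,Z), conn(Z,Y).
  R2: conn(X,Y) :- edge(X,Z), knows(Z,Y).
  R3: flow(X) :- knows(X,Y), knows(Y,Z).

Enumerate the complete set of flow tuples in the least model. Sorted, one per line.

flow(a)
flow(c)
flow(d)
flow(g)
flow(h)
flow(i)
flow(j)

round 1: derive flow(a) via R3 from knows(a,h), knows(h,g)
round 1: derive flow(c) via R3 from knows(c,a), knows(a,h)
round 1: derive flow(d) via R3 from knows(d,g), knows(g,i)
round 1: derive flow(g) via R3 from knows(g,i), knows(i,i)
round 1: derive flow(h) via R3 from knows(h,g), knows(g,i)
round 1: derive flow(i) via R3 from knows(i,i), knows(i,i)
round 1: derive flow(j) via R3 from knows(j,h), knows(h,g)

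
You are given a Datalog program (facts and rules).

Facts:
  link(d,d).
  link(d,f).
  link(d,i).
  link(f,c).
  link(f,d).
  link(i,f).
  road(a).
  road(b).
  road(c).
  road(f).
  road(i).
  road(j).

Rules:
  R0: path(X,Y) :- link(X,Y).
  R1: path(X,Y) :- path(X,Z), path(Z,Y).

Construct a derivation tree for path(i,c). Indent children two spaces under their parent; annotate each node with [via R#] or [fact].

round 1: derive path(d,d) via R0 from link(d,d)
round 1: derive path(d,f) via R0 from link(d,f)
round 1: derive path(d,i) via R0 from link(d,i)
round 1: derive path(f,c) via R0 from link(f,c)
round 1: derive path(f,d) via R0 from link(f,d)
round 1: derive path(i,f) via R0 from link(i,f)
round 2: derive path(d,c) via R1 from path(d,f), path(f,c)
round 2: derive path(f,f) via R1 from path(f,d), path(d,f)
round 2: derive path(f,i) via R1 from path(f,d), path(d,i)
round 2: derive path(i,c) via R1 from path(i,f), path(f,c)
round 2: derive path(i,d) via R1 from path(i,f), path(f,d)
round 3: derive path(i,i) via R1 from path(i,d), path(d,i)

path(i,c)  [via R1]
  path(i,f)  [via R0]
    link(i,f)  [fact]
  path(f,c)  [via R0]
    link(f,c)  [fact]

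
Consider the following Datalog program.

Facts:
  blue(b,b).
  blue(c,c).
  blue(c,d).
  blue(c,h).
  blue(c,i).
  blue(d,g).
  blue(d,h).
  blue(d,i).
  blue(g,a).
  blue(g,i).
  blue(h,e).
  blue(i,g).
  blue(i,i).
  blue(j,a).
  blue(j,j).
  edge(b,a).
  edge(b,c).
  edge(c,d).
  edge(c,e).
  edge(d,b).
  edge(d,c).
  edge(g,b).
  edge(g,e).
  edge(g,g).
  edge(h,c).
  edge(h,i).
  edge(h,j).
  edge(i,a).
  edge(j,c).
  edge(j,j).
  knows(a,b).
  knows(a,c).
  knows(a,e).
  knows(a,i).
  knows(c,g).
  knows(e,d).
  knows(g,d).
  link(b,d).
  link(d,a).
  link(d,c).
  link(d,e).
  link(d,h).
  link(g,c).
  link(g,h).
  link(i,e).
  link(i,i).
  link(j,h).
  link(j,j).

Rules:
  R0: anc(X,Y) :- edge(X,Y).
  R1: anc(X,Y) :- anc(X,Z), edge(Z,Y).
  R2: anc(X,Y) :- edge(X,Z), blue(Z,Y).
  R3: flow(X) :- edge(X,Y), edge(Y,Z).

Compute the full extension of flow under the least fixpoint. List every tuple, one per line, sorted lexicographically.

round 1: derive flow(b) via R3 from edge(b,c), edge(c,d)
round 1: derive flow(c) via R3 from edge(c,d), edge(d,b)
round 1: derive flow(d) via R3 from edge(d,b), edge(b,a)
round 1: derive flow(g) via R3 from edge(g,b), edge(b,a)
round 1: derive flow(h) via R3 from edge(h,c), edge(c,d)
round 1: derive flow(j) via R3 from edge(j,c), edge(c,d)

flow(b)
flow(c)
flow(d)
flow(g)
flow(h)
flow(j)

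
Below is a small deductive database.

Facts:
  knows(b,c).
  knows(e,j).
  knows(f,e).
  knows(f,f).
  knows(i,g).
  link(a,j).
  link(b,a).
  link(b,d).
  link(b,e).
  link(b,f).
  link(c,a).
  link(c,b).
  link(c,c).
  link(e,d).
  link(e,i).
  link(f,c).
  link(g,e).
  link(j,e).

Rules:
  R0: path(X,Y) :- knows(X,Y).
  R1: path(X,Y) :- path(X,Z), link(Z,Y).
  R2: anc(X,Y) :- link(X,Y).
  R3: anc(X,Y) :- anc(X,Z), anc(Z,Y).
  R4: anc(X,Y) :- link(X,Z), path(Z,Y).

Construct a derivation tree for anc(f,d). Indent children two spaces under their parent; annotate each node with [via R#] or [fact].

round 1: derive path(b,c) via R0 from knows(b,c)
round 1: derive path(e,j) via R0 from knows(e,j)
round 1: derive path(f,e) via R0 from knows(f,e)
round 1: derive path(f,f) via R0 from knows(f,f)
round 1: derive path(i,g) via R0 from knows(i,g)
round 1: derive anc(a,j) via R2 from link(a,j)
round 1: derive anc(b,a) via R2 from link(b,a)
round 1: derive anc(b,d) via R2 from link(b,d)
round 1: derive anc(b,e) via R2 from link(b,e)
round 1: derive anc(b,f) via R2 from link(b,f)
round 1: derive anc(c,a) via R2 from link(c,a)
round 1: derive anc(c,b) via R2 from link(c,b)
round 1: derive anc(c,c) via R2 from link(c,c)
round 1: derive anc(e,d) via R2 from link(e,d)
round 1: derive anc(e,i) via R2 from link(e,i)
round 1: derive anc(f,c) via R2 from link(f,c)
round 1: derive anc(g,e) via R2 from link(g,e)
round 1: derive anc(j,e) via R2 from link(j,e)
round 2: derive path(b,a) via R1 from path(b,c), link(c,a)
round 2: derive path(b,b) via R1 from path(b,c), link(c,b)
round 2: derive path(e,e) via R1 from path(e,j), link(j,e)
round 2: derive path(f,c) via R1 from path(f,f), link(f,c)
round 2: derive path(f,d) via R1 from path(f,e), link(e,d)
round 2: derive path(f,i) via R1 from path(f,e), link(e,i)
round 2: derive path(i,e) via R1 from path(i,g), link(g,e)
round 2: derive anc(a,e) via R3 from anc(a,j), anc(j,e)
round 2: derive anc(b,c) via R3 from anc(b,f), anc(f,c)
round 2: derive anc(b,i) via R3 from anc(b,e), anc(e,i)
round 2: derive anc(b,j) via R3 from anc(b,a), anc(a,j)
round 2: derive anc(c,d) via R3 from anc(c,b), anc(b,d)
round 2: derive anc(c,e) via R3 from anc(c,b), anc(b,e)
round 2: derive anc(c,f) via R3 from anc(c,b), anc(b,f)
round 2: derive anc(c,j) via R3 from anc(c,a), anc(a,j)
round 2: derive anc(f,a) via R3 from anc(f,c), anc(c,a)
round 2: derive anc(f,b) via R3 from anc(f,c), anc(c,b)
round 2: derive anc(g,d) via R3 from anc(g,e), anc(e,d)
round 2: derive anc(g,i) via R3 from anc(g,e), anc(e,i)
round 2: derive anc(j,d) via R3 from anc(j,e), anc(e,d)
round 2: derive anc(j,i) via R3 from anc(j,e), anc(e,i)
round 2: derive anc(e,g) via R4 from link(e,i), path(i,g)
round 2: derive anc(g,j) via R4 from link(g,e), path(e,j)
round 2: derive anc(j,j) via R4 from link(j,e), path(e,j)
round 3: derive path(b,d) via R1 from path(b,b), link(b,d)
round 3: derive path(b,e) via R1 from path(b,b), link(b,e)
round 3: derive path(b,f) via R1 from path(b,b), link(b,f)
round 3: derive path(b,j) via R1 from path(b,a), link(a,j)
round 3: derive path(e,d) via R1 from path(e,e), link(e,d)
round 3: derive path(e,i) via R1 from path(e,e), link(e,i)
round 3: derive path(f,a) via R1 from path(f,c), link(c,a)
round 3: derive path(f,b) via R1 from path(f,c), link(c,b)
round 3: derive path(i,d) via R1 from path(i,e), link(e,d)
round 3: derive path(i,i) via R1 from path(i,e), link(e,i)
round 3: derive anc(a,d) via R3 from anc(a,e), anc(e,d)
round 3: derive anc(a,g) via R3 from anc(a,e), anc(e,g)
round 3: derive anc(a,i) via R3 from anc(a,e), anc(e,i)
round 3: derive anc(b,b) via R3 from anc(b,c), anc(c,b)
round 3: derive anc(b,g) via R3 from anc(b,e), anc(e,g)
round 3: derive anc(c,g) via R3 from anc(c,e), anc(e,g)
round 3: derive anc(c,i) via R3 from anc(c,b), anc(b,i)
round 3: derive anc(e,e) via R3 from anc(e,g), anc(g,e)
round 3: derive anc(e,j) via R3 from anc(e,g), anc(g,j)
round 3: derive anc(f,d) via R3 from anc(f,b), anc(b,d)
round 3: derive anc(f,e) via R3 from anc(f,a), anc(a,e)
round 3: derive anc(f,f) via R3 from anc(f,b), anc(b,f)
round 3: derive anc(f,i) via R3 from anc(f,b), anc(b,i)
round 3: derive anc(f,j) via R3 from anc(f,a), anc(a,j)
round 3: derive anc(g,g) via R3 from anc(g,e), anc(e,g)
round 3: derive anc(j,g) via R3 from anc(j,e), anc(e,g)
round 4: derive path(b,i) via R1 from path(b,e), link(e,i)
round 4: derive path(f,j) via R1 from path(f,a), link(a,j)
round 4: derive anc(f,g) via R3 from anc(f,a), anc(a,g)

anc(f,d)  [via R3]
  anc(f,b)  [via R3]
    anc(f,c)  [via R2]
      link(f,c)  [fact]
    anc(c,b)  [via R2]
      link(c,b)  [fact]
  anc(b,d)  [via R2]
    link(b,d)  [fact]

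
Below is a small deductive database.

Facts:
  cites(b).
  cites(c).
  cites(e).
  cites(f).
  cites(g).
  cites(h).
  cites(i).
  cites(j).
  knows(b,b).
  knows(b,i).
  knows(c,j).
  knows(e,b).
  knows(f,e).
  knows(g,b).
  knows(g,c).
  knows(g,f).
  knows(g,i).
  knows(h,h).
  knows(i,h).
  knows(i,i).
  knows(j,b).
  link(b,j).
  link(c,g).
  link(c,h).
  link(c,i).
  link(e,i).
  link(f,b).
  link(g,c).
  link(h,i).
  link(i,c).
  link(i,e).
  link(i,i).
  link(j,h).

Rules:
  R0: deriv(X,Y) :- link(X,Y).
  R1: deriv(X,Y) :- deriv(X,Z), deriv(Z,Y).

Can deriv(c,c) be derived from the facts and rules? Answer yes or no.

yes

round 1: derive deriv(b,j) via R0 from link(b,j)
round 1: derive deriv(c,g) via R0 from link(c,g)
round 1: derive deriv(c,h) via R0 from link(c,h)
round 1: derive deriv(c,i) via R0 from link(c,i)
round 1: derive deriv(e,i) via R0 from link(e,i)
round 1: derive deriv(f,b) via R0 from link(f,b)
round 1: derive deriv(g,c) via R0 from link(g,c)
round 1: derive deriv(h,i) via R0 from link(h,i)
round 1: derive deriv(i,c) via R0 from link(i,c)
round 1: derive deriv(i,e) via R0 from link(i,e)
round 1: derive deriv(i,i) via R0 from link(i,i)
round 1: derive deriv(j,h) via R0 from link(j,h)
round 2: derive deriv(b,h) via R1 from deriv(b,j), deriv(j,h)
round 2: derive deriv(c,c) via R1 from deriv(c,g), deriv(g,c)
round 2: derive deriv(c,e) via R1 from deriv(c,i), deriv(i,e)
round 2: derive deriv(e,c) via R1 from deriv(e,i), deriv(i,c)
round 2: derive deriv(e,e) via R1 from deriv(e,i), deriv(i,e)
round 2: derive deriv(f,j) via R1 from deriv(f,b), deriv(b,j)
round 2: derive deriv(g,g) via R1 from deriv(g,c), deriv(c,g)
round 2: derive deriv(g,h) via R1 from deriv(g,c), deriv(c,h)
round 2: derive deriv(g,i) via R1 from deriv(g,c), deriv(c,i)
round 2: derive deriv(h,c) via R1 from deriv(h,i), deriv(i,c)
round 2: derive deriv(h,e) via R1 from deriv(h,i), deriv(i,e)
round 2: derive deriv(i,g) via R1 from deriv(i,c), deriv(c,g)
round 2: derive deriv(i,h) via R1 from deriv(i,c), deriv(c,h)
round 2: derive deriv(j,i) via R1 from deriv(j,h), deriv(h,i)
round 3: derive deriv(b,c) via R1 from deriv(b,h), deriv(h,c)
round 3: derive deriv(b,e) via R1 from deriv(b,h), deriv(h,e)
round 3: derive deriv(b,i) via R1 from deriv(b,h), deriv(h,i)
round 3: derive deriv(e,g) via R1 from deriv(e,c), deriv(c,g)
round 3: derive deriv(e,h) via R1 from deriv(e,c), deriv(c,h)
round 3: derive deriv(f,h) via R1 from deriv(f,b), deriv(b,h)
round 3: derive deriv(f,i) via R1 from deriv(f,j), deriv(j,i)
round 3: derive deriv(g,e) via R1 from deriv(g,c), deriv(c,e)
round 3: derive deriv(h,g) via R1 from deriv(h,c), deriv(c,g)
round 3: derive deriv(h,h) via R1 from deriv(h,c), deriv(c,h)
round 3: derive deriv(j,c) via R1 from deriv(j,h), deriv(h,c)
round 3: derive deriv(j,e) via R1 from deriv(j,h), deriv(h,e)
round 3: derive deriv(j,g) via R1 from deriv(j,i), deriv(i,g)
round 4: derive deriv(b,g) via R1 from deriv(b,c), deriv(c,g)
round 4: derive deriv(f,c) via R1 from deriv(f,b), deriv(b,c)
round 4: derive deriv(f,e) via R1 from deriv(f,b), deriv(b,e)
round 4: derive deriv(f,g) via R1 from deriv(f,h), deriv(h,g)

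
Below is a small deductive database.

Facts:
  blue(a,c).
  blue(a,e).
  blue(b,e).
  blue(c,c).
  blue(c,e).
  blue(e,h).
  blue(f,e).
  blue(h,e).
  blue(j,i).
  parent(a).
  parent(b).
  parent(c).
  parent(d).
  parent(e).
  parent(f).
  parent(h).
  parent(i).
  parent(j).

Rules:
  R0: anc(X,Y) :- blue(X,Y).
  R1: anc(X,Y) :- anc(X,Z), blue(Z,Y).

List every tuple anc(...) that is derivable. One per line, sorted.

round 1: derive anc(a,c) via R0 from blue(a,c)
round 1: derive anc(a,e) via R0 from blue(a,e)
round 1: derive anc(b,e) via R0 from blue(b,e)
round 1: derive anc(c,c) via R0 from blue(c,c)
round 1: derive anc(c,e) via R0 from blue(c,e)
round 1: derive anc(e,h) via R0 from blue(e,h)
round 1: derive anc(f,e) via R0 from blue(f,e)
round 1: derive anc(h,e) via R0 from blue(h,e)
round 1: derive anc(j,i) via R0 from blue(j,i)
round 2: derive anc(a,h) via R1 from anc(a,e), blue(e,h)
round 2: derive anc(b,h) via R1 from anc(b,e), blue(e,h)
round 2: derive anc(c,h) via R1 from anc(c,e), blue(e,h)
round 2: derive anc(e,e) via R1 from anc(e,h), blue(h,e)
round 2: derive anc(f,h) via R1 from anc(f,e), blue(e,h)
round 2: derive anc(h,h) via R1 from anc(h,e), blue(e,h)

anc(a,c)
anc(a,e)
anc(a,h)
anc(b,e)
anc(b,h)
anc(c,c)
anc(c,e)
anc(c,h)
anc(e,e)
anc(e,h)
anc(f,e)
anc(f,h)
anc(h,e)
anc(h,h)
anc(j,i)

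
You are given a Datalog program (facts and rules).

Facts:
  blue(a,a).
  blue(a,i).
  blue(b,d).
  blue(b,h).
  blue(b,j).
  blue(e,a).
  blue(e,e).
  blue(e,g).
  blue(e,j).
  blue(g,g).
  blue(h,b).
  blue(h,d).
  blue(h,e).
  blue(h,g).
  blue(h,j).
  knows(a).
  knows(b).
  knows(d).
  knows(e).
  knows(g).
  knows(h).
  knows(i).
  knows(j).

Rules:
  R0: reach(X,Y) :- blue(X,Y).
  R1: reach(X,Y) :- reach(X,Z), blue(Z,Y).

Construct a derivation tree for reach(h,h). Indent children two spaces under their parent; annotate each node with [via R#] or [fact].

round 1: derive reach(a,a) via R0 from blue(a,a)
round 1: derive reach(a,i) via R0 from blue(a,i)
round 1: derive reach(b,d) via R0 from blue(b,d)
round 1: derive reach(b,h) via R0 from blue(b,h)
round 1: derive reach(b,j) via R0 from blue(b,j)
round 1: derive reach(e,a) via R0 from blue(e,a)
round 1: derive reach(e,e) via R0 from blue(e,e)
round 1: derive reach(e,g) via R0 from blue(e,g)
round 1: derive reach(e,j) via R0 from blue(e,j)
round 1: derive reach(g,g) via R0 from blue(g,g)
round 1: derive reach(h,b) via R0 from blue(h,b)
round 1: derive reach(h,d) via R0 from blue(h,d)
round 1: derive reach(h,e) via R0 from blue(h,e)
round 1: derive reach(h,g) via R0 from blue(h,g)
round 1: derive reach(h,j) via R0 from blue(h,j)
round 2: derive reach(b,b) via R1 from reach(b,h), blue(h,b)
round 2: derive reach(b,e) via R1 from reach(b,h), blue(h,e)
round 2: derive reach(b,g) via R1 from reach(b,h), blue(h,g)
round 2: derive reach(e,i) via R1 from reach(e,a), blue(a,i)
round 2: derive reach(h,a) via R1 from reach(h,e), blue(e,a)
round 2: derive reach(h,h) via R1 from reach(h,b), blue(b,h)
round 3: derive reach(b,a) via R1 from reach(b,e), blue(e,a)
round 3: derive reach(h,i) via R1 from reach(h,a), blue(a,i)
round 4: derive reach(b,i) via R1 from reach(b,a), blue(a,i)

reach(h,h)  [via R1]
  reach(h,b)  [via R0]
    blue(h,b)  [fact]
  blue(b,h)  [fact]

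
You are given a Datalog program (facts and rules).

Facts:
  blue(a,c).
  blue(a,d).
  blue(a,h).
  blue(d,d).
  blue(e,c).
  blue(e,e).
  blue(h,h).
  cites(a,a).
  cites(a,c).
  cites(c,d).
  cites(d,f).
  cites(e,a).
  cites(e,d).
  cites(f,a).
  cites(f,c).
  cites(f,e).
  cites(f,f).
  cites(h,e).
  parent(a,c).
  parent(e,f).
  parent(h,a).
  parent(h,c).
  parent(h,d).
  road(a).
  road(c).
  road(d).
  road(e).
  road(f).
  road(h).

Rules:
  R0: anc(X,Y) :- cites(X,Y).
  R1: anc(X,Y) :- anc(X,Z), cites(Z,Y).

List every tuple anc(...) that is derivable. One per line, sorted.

anc(a,a)
anc(a,c)
anc(a,d)
anc(a,e)
anc(a,f)
anc(c,a)
anc(c,c)
anc(c,d)
anc(c,e)
anc(c,f)
anc(d,a)
anc(d,c)
anc(d,d)
anc(d,e)
anc(d,f)
anc(e,a)
anc(e,c)
anc(e,d)
anc(e,e)
anc(e,f)
anc(f,a)
anc(f,c)
anc(f,d)
anc(f,e)
anc(f,f)
anc(h,a)
anc(h,c)
anc(h,d)
anc(h,e)
anc(h,f)

round 1: derive anc(a,a) via R0 from cites(a,a)
round 1: derive anc(a,c) via R0 from cites(a,c)
round 1: derive anc(c,d) via R0 from cites(c,d)
round 1: derive anc(d,f) via R0 from cites(d,f)
round 1: derive anc(e,a) via R0 from cites(e,a)
round 1: derive anc(e,d) via R0 from cites(e,d)
round 1: derive anc(f,a) via R0 from cites(f,a)
round 1: derive anc(f,c) via R0 from cites(f,c)
round 1: derive anc(f,e) via R0 from cites(f,e)
round 1: derive anc(f,f) via R0 from cites(f,f)
round 1: derive anc(h,e) via R0 from cites(h,e)
round 2: derive anc(a,d) via R1 from anc(a,c), cites(c,d)
round 2: derive anc(c,f) via R1 from anc(c,d), cites(d,f)
round 2: derive anc(d,a) via R1 from anc(d,f), cites(f,a)
round 2: derive anc(d,c) via R1 from anc(d,f), cites(f,c)
round 2: derive anc(d,e) via R1 from anc(d,f), cites(f,e)
round 2: derive anc(e,c) via R1 from anc(e,a), cites(a,c)
round 2: derive anc(e,f) via R1 from anc(e,d), cites(d,f)
round 2: derive anc(f,d) via R1 from anc(f,c), cites(c,d)
round 2: derive anc(h,a) via R1 from anc(h,e), cites(e,a)
round 2: derive anc(h,d) via R1 from anc(h,e), cites(e,d)
round 3: derive anc(a,f) via R1 from anc(a,d), cites(d,f)
round 3: derive anc(c,a) via R1 from anc(c,f), cites(f,a)
round 3: derive anc(c,c) via R1 from anc(c,f), cites(f,c)
round 3: derive anc(c,e) via R1 from anc(c,f), cites(f,e)
round 3: derive anc(d,d) via R1 from anc(d,c), cites(c,d)
round 3: derive anc(e,e) via R1 from anc(e,f), cites(f,e)
round 3: derive anc(h,c) via R1 from anc(h,a), cites(a,c)
round 3: derive anc(h,f) via R1 from anc(h,d), cites(d,f)
round 4: derive anc(a,e) via R1 from anc(a,f), cites(f,e)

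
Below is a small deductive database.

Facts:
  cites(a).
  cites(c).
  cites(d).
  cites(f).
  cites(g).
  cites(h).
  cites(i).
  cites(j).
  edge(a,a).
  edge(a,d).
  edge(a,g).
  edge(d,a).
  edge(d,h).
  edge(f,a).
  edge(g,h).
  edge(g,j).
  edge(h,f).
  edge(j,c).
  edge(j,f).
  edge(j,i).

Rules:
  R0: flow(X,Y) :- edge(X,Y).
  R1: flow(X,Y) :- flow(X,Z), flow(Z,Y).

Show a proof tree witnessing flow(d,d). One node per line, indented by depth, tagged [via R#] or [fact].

flow(d,d)  [via R1]
  flow(d,a)  [via R0]
    edge(d,a)  [fact]
  flow(a,d)  [via R0]
    edge(a,d)  [fact]

round 1: derive flow(a,a) via R0 from edge(a,a)
round 1: derive flow(a,d) via R0 from edge(a,d)
round 1: derive flow(a,g) via R0 from edge(a,g)
round 1: derive flow(d,a) via R0 from edge(d,a)
round 1: derive flow(d,h) via R0 from edge(d,h)
round 1: derive flow(f,a) via R0 from edge(f,a)
round 1: derive flow(g,h) via R0 from edge(g,h)
round 1: derive flow(g,j) via R0 from edge(g,j)
round 1: derive flow(h,f) via R0 from edge(h,f)
round 1: derive flow(j,c) via R0 from edge(j,c)
round 1: derive flow(j,f) via R0 from edge(j,f)
round 1: derive flow(j,i) via R0 from edge(j,i)
round 2: derive flow(a,h) via R1 from flow(a,d), flow(d,h)
round 2: derive flow(a,j) via R1 from flow(a,g), flow(g,j)
round 2: derive flow(d,d) via R1 from flow(d,a), flow(a,d)
round 2: derive flow(d,f) via R1 from flow(d,h), flow(h,f)
round 2: derive flow(d,g) via R1 from flow(d,a), flow(a,g)
round 2: derive flow(f,d) via R1 from flow(f,a), flow(a,d)
round 2: derive flow(f,g) via R1 from flow(f,a), flow(a,g)
round 2: derive flow(g,c) via R1 from flow(g,j), flow(j,c)
round 2: derive flow(g,f) via R1 from flow(g,h), flow(h,f)
round 2: derive flow(g,i) via R1 from flow(g,j), flow(j,i)
round 2: derive flow(h,a) via R1 from flow(h,f), flow(f,a)
round 2: derive flow(j,a) via R1 from flow(j,f), flow(f,a)
round 3: derive flow(a,c) via R1 from flow(a,g), flow(g,c)
round 3: derive flow(a,f) via R1 from flow(a,d), flow(d,f)
round 3: derive flow(a,i) via R1 from flow(a,g), flow(g,i)
round 3: derive flow(d,c) via R1 from flow(d,g), flow(g,c)
round 3: derive flow(d,i) via R1 from flow(d,g), flow(g,i)
round 3: derive flow(d,j) via R1 from flow(d,a), flow(a,j)
round 3: derive flow(f,c) via R1 from flow(f,g), flow(g,c)
round 3: derive flow(f,f) via R1 from flow(f,d), flow(d,f)
round 3: derive flow(f,h) via R1 from flow(f,a), flow(a,h)
round 3: derive flow(f,i) via R1 from flow(f,g), flow(g,i)
round 3: derive flow(f,j) via R1 from flow(f,a), flow(a,j)
round 3: derive flow(g,a) via R1 from flow(g,f), flow(f,a)
round 3: derive flow(g,d) via R1 from flow(g,f), flow(f,d)
round 3: derive flow(g,g) via R1 from flow(g,f), flow(f,g)
round 3: derive flow(h,d) via R1 from flow(h,a), flow(a,d)
round 3: derive flow(h,g) via R1 from flow(h,a), flow(a,g)
round 3: derive flow(h,h) via R1 from flow(h,a), flow(a,h)
round 3: derive flow(h,j) via R1 from flow(h,a), flow(a,j)
round 3: derive flow(j,d) via R1 from flow(j,a), flow(a,d)
round 3: derive flow(j,g) via R1 from flow(j,a), flow(a,g)
round 3: derive flow(j,h) via R1 from flow(j,a), flow(a,h)
round 3: derive flow(j,j) via R1 from flow(j,a), flow(a,j)
round 4: derive flow(h,c) via R1 from flow(h,a), flow(a,c)
round 4: derive flow(h,i) via R1 from flow(h,a), flow(a,i)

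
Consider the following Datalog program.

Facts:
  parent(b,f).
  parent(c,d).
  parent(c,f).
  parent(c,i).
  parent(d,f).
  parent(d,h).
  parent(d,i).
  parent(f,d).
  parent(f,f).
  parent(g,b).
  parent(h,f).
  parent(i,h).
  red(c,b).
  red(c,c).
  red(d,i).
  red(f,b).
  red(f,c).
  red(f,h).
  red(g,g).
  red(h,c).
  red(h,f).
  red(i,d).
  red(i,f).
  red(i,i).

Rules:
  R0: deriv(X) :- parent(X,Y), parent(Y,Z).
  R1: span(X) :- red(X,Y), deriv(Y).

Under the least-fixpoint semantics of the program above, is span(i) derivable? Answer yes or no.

round 1: derive deriv(b) via R0 from parent(b,f), parent(f,d)
round 1: derive deriv(c) via R0 from parent(c,d), parent(d,f)
round 1: derive deriv(d) via R0 from parent(d,f), parent(f,d)
round 1: derive deriv(f) via R0 from parent(f,d), parent(d,f)
round 1: derive deriv(g) via R0 from parent(g,b), parent(b,f)
round 1: derive deriv(h) via R0 from parent(h,f), parent(f,d)
round 1: derive deriv(i) via R0 from parent(i,h), parent(h,f)
round 2: derive span(c) via R1 from red(c,b), deriv(b)
round 2: derive span(d) via R1 from red(d,i), deriv(i)
round 2: derive span(f) via R1 from red(f,b), deriv(b)
round 2: derive span(g) via R1 from red(g,g), deriv(g)
round 2: derive span(h) via R1 from red(h,c), deriv(c)
round 2: derive span(i) via R1 from red(i,d), deriv(d)

yes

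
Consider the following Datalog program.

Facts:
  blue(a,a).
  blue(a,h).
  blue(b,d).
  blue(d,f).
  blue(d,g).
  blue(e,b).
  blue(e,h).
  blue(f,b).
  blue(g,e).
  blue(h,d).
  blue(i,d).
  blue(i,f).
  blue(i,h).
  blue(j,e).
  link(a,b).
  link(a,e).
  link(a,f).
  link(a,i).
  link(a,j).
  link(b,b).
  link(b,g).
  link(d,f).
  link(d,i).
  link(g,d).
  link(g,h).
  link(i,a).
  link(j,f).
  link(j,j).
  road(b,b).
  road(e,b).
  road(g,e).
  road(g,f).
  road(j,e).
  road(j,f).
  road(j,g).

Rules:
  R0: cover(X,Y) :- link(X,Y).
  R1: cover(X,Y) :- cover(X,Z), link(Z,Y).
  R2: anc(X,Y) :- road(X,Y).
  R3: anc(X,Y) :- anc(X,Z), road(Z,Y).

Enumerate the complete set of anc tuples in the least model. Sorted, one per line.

anc(b,b)
anc(e,b)
anc(g,b)
anc(g,e)
anc(g,f)
anc(j,b)
anc(j,e)
anc(j,f)
anc(j,g)

round 1: derive anc(b,b) via R2 from road(b,b)
round 1: derive anc(e,b) via R2 from road(e,b)
round 1: derive anc(g,e) via R2 from road(g,e)
round 1: derive anc(g,f) via R2 from road(g,f)
round 1: derive anc(j,e) via R2 from road(j,e)
round 1: derive anc(j,f) via R2 from road(j,f)
round 1: derive anc(j,g) via R2 from road(j,g)
round 2: derive anc(g,b) via R3 from anc(g,e), road(e,b)
round 2: derive anc(j,b) via R3 from anc(j,e), road(e,b)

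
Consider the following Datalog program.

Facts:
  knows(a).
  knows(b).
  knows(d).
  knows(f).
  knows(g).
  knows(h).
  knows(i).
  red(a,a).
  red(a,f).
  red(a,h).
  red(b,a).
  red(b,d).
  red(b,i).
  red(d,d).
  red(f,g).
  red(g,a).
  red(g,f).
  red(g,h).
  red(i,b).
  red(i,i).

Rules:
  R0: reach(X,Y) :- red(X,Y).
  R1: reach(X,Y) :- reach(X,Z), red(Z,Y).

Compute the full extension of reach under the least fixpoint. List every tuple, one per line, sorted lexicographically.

round 1: derive reach(a,a) via R0 from red(a,a)
round 1: derive reach(a,f) via R0 from red(a,f)
round 1: derive reach(a,h) via R0 from red(a,h)
round 1: derive reach(b,a) via R0 from red(b,a)
round 1: derive reach(b,d) via R0 from red(b,d)
round 1: derive reach(b,i) via R0 from red(b,i)
round 1: derive reach(d,d) via R0 from red(d,d)
round 1: derive reach(f,g) via R0 from red(f,g)
round 1: derive reach(g,a) via R0 from red(g,a)
round 1: derive reach(g,f) via R0 from red(g,f)
round 1: derive reach(g,h) via R0 from red(g,h)
round 1: derive reach(i,b) via R0 from red(i,b)
round 1: derive reach(i,i) via R0 from red(i,i)
round 2: derive reach(a,g) via R1 from reach(a,f), red(f,g)
round 2: derive reach(b,b) via R1 from reach(b,i), red(i,b)
round 2: derive reach(b,f) via R1 from reach(b,a), red(a,f)
round 2: derive reach(b,h) via R1 from reach(b,a), red(a,h)
round 2: derive reach(f,a) via R1 from reach(f,g), red(g,a)
round 2: derive reach(f,f) via R1 from reach(f,g), red(g,f)
round 2: derive reach(f,h) via R1 from reach(f,g), red(g,h)
round 2: derive reach(g,g) via R1 from reach(g,f), red(f,g)
round 2: derive reach(i,a) via R1 from reach(i,b), red(b,a)
round 2: derive reach(i,d) via R1 from reach(i,b), red(b,d)
round 3: derive reach(b,g) via R1 from reach(b,f), red(f,g)
round 3: derive reach(i,f) via R1 from reach(i,a), red(a,f)
round 3: derive reach(i,h) via R1 from reach(i,a), red(a,h)
round 4: derive reach(i,g) via R1 from reach(i,f), red(f,g)

reach(a,a)
reach(a,f)
reach(a,g)
reach(a,h)
reach(b,a)
reach(b,b)
reach(b,d)
reach(b,f)
reach(b,g)
reach(b,h)
reach(b,i)
reach(d,d)
reach(f,a)
reach(f,f)
reach(f,g)
reach(f,h)
reach(g,a)
reach(g,f)
reach(g,g)
reach(g,h)
reach(i,a)
reach(i,b)
reach(i,d)
reach(i,f)
reach(i,g)
reach(i,h)
reach(i,i)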